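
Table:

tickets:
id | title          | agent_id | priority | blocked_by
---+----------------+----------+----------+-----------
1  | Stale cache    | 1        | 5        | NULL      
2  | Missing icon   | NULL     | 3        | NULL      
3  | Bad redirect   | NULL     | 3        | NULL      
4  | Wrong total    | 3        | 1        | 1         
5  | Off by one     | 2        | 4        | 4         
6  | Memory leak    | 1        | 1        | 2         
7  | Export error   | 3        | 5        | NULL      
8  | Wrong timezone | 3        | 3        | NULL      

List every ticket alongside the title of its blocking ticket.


This is a self-join: tickets is joined to a second copy of itself, matching each row's blocked_by to another row's id. Use LEFT JOIN so rows with blocked_by=NULL are kept.
  - ticket 1 (Stale cache): blocked_by=NULL -> NULL
  - ticket 2 (Missing icon): blocked_by=NULL -> NULL
  - ticket 3 (Bad redirect): blocked_by=NULL -> NULL
  - ticket 4 (Wrong total): blocked_by=1 -> Stale cache
  - ticket 5 (Off by one): blocked_by=4 -> Wrong total
  - ticket 6 (Memory leak): blocked_by=2 -> Missing icon
  - ticket 7 (Export error): blocked_by=NULL -> NULL
  - ticket 8 (Wrong timezone): blocked_by=NULL -> NULL

SQL:
SELECT a.title AS item, b.title AS blocked_by
FROM tickets a
LEFT JOIN tickets b ON a.blocked_by = b.id

Result:
item           | blocked_by  
---------------+-------------
Stale cache    | NULL        
Missing icon   | NULL        
Bad redirect   | NULL        
Wrong total    | Stale cache 
Off by one     | Wrong total 
Memory leak    | Missing icon
Export error   | NULL        
Wrong timezone | NULL        


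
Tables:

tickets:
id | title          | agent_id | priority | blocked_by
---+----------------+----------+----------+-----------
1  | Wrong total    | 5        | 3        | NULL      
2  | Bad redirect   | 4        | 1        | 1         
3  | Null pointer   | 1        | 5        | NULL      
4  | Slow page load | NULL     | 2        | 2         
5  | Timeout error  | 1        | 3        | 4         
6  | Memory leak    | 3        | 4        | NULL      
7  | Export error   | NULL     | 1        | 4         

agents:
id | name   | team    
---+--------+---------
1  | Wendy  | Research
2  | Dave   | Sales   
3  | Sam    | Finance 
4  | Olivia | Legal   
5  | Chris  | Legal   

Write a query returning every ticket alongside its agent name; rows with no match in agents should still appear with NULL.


LEFT JOIN keeps every row from tickets (the left table); where agent_id has no match in agents, the agent columns become NULL. Walk through each ticket:
  - ticket 1 (Wrong total): agent_id=5 -> matches Chris
  - ticket 2 (Bad redirect): agent_id=4 -> matches Olivia
  - ticket 3 (Null pointer): agent_id=1 -> matches Wendy
  - ticket 4 (Slow page load): agent_id=NULL, no match -> kept with NULL
  - ticket 5 (Timeout error): agent_id=1 -> matches Wendy
  - ticket 6 (Memory leak): agent_id=3 -> matches Sam
  - ticket 7 (Export error): agent_id=NULL, no match -> kept with NULL
All 7 rows appear; 2 have NULL agent.

SQL:
SELECT a.title, b.name AS agent
FROM tickets a
LEFT JOIN agents b ON a.agent_id = b.id

Result:
title          | agent 
---------------+-------
Wrong total    | Chris 
Bad redirect   | Olivia
Null pointer   | Wendy 
Slow page load | NULL  
Timeout error  | Wendy 
Memory leak    | Sam   
Export error   | NULL  


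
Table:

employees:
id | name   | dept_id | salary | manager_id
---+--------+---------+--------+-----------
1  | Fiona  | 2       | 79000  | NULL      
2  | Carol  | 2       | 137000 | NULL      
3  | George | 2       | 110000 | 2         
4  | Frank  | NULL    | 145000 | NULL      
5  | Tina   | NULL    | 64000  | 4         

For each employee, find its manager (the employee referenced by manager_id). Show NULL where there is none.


This is a self-join: employees is joined to a second copy of itself, matching each row's manager_id to another row's id. Use LEFT JOIN so rows with manager_id=NULL are kept.
  - employee 1 (Fiona): manager_id=NULL -> NULL
  - employee 2 (Carol): manager_id=NULL -> NULL
  - employee 3 (George): manager_id=2 -> Carol
  - employee 4 (Frank): manager_id=NULL -> NULL
  - employee 5 (Tina): manager_id=4 -> Frank

SQL:
SELECT a.name AS item, b.name AS manager
FROM employees a
LEFT JOIN employees b ON a.manager_id = b.id

Result:
item   | manager
-------+--------
Fiona  | NULL   
Carol  | NULL   
George | Carol  
Frank  | NULL   
Tina   | Frank  


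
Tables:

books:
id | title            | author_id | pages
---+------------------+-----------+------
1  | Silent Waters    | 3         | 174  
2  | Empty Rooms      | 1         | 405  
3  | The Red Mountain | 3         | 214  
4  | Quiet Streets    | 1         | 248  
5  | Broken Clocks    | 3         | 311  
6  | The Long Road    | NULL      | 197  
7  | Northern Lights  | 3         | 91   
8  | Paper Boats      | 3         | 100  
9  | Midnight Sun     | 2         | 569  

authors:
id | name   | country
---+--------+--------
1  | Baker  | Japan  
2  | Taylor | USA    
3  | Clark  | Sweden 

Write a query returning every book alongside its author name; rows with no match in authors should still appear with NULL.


LEFT JOIN keeps every row from books (the left table); where author_id has no match in authors, the author columns become NULL. Walk through each book:
  - book 1 (Silent Waters): author_id=3 -> matches Clark
  - book 2 (Empty Rooms): author_id=1 -> matches Baker
  - book 3 (The Red Mountain): author_id=3 -> matches Clark
  - book 4 (Quiet Streets): author_id=1 -> matches Baker
  - book 5 (Broken Clocks): author_id=3 -> matches Clark
  - book 6 (The Long Road): author_id=NULL, no match -> kept with NULL
  - book 7 (Northern Lights): author_id=3 -> matches Clark
  - book 8 (Paper Boats): author_id=3 -> matches Clark
  - book 9 (Midnight Sun): author_id=2 -> matches Taylor
All 9 rows appear; 1 has NULL author.

SQL:
SELECT a.title, b.name AS author
FROM books a
LEFT JOIN authors b ON a.author_id = b.id

Result:
title            | author
-----------------+-------
Silent Waters    | Clark 
Empty Rooms      | Baker 
The Red Mountain | Clark 
Quiet Streets    | Baker 
Broken Clocks    | Clark 
The Long Road    | NULL  
Northern Lights  | Clark 
Paper Boats      | Clark 
Midnight Sun     | Taylor


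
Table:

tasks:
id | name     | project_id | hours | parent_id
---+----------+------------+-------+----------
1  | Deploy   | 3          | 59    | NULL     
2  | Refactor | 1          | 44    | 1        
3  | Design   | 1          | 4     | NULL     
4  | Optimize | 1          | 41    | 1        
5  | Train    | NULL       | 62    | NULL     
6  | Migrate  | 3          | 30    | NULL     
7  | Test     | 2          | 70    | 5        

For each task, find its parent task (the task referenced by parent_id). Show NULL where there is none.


This is a self-join: tasks is joined to a second copy of itself, matching each row's parent_id to another row's id. Use LEFT JOIN so rows with parent_id=NULL are kept.
  - task 1 (Deploy): parent_id=NULL -> NULL
  - task 2 (Refactor): parent_id=1 -> Deploy
  - task 3 (Design): parent_id=NULL -> NULL
  - task 4 (Optimize): parent_id=1 -> Deploy
  - task 5 (Train): parent_id=NULL -> NULL
  - task 6 (Migrate): parent_id=NULL -> NULL
  - task 7 (Test): parent_id=5 -> Train

SQL:
SELECT a.name AS item, b.name AS parent
FROM tasks a
LEFT JOIN tasks b ON a.parent_id = b.id

Result:
item     | parent
---------+-------
Deploy   | NULL  
Refactor | Deploy
Design   | NULL  
Optimize | Deploy
Train    | NULL  
Migrate  | NULL  
Test     | Train 


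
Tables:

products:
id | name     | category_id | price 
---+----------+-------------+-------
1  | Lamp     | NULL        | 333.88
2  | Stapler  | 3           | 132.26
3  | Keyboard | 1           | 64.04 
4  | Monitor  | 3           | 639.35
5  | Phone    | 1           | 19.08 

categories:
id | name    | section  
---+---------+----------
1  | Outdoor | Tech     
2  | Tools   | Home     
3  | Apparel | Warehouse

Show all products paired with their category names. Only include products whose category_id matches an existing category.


INNER JOIN keeps only products rows whose category_id matches an id in categories. Walk through each product:
  - product 1 (Lamp): category_id=NULL, no match -> dropped
  - product 2 (Stapler): category_id=3 -> matches Apparel
  - product 3 (Keyboard): category_id=1 -> matches Outdoor
  - product 4 (Monitor): category_id=3 -> matches Apparel
  - product 5 (Phone): category_id=1 -> matches Outdoor
So 1 of 5 rows is dropped.

SQL:
SELECT a.name, b.name AS category
FROM products a
INNER JOIN categories b ON a.category_id = b.id

Result:
name     | category
---------+---------
Stapler  | Apparel 
Keyboard | Outdoor 
Monitor  | Apparel 
Phone    | Outdoor 


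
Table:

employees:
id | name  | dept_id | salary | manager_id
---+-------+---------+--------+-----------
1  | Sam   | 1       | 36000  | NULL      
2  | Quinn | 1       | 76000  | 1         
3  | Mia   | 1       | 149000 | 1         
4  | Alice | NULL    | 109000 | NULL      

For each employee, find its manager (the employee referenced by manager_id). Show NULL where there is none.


This is a self-join: employees is joined to a second copy of itself, matching each row's manager_id to another row's id. Use LEFT JOIN so rows with manager_id=NULL are kept.
  - employee 1 (Sam): manager_id=NULL -> NULL
  - employee 2 (Quinn): manager_id=1 -> Sam
  - employee 3 (Mia): manager_id=1 -> Sam
  - employee 4 (Alice): manager_id=NULL -> NULL

SQL:
SELECT a.name AS item, b.name AS manager
FROM employees a
LEFT JOIN employees b ON a.manager_id = b.id

Result:
item  | manager
------+--------
Sam   | NULL   
Quinn | Sam    
Mia   | Sam    
Alice | NULL   


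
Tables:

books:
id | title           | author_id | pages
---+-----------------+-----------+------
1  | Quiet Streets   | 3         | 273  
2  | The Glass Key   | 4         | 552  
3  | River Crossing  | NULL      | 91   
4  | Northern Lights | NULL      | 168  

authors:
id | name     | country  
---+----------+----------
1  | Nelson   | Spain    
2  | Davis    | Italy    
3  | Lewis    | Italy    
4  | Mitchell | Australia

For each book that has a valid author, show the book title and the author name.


INNER JOIN keeps only books rows whose author_id matches an id in authors. Walk through each book:
  - book 1 (Quiet Streets): author_id=3 -> matches Lewis
  - book 2 (The Glass Key): author_id=4 -> matches Mitchell
  - book 3 (River Crossing): author_id=NULL, no match -> dropped
  - book 4 (Northern Lights): author_id=NULL, no match -> dropped
So 2 of 4 rows are dropped.

SQL:
SELECT a.title, b.name AS author
FROM books a
INNER JOIN authors b ON a.author_id = b.id

Result:
title         | author  
--------------+---------
Quiet Streets | Lewis   
The Glass Key | Mitchell


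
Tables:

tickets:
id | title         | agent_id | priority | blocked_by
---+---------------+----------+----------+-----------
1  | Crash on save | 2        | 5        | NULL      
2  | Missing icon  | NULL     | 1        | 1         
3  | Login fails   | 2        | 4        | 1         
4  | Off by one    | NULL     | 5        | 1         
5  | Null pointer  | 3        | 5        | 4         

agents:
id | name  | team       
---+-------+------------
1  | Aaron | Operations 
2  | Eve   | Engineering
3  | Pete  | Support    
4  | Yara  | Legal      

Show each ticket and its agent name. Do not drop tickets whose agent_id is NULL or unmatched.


LEFT JOIN keeps every row from tickets (the left table); where agent_id has no match in agents, the agent columns become NULL. Walk through each ticket:
  - ticket 1 (Crash on save): agent_id=2 -> matches Eve
  - ticket 2 (Missing icon): agent_id=NULL, no match -> kept with NULL
  - ticket 3 (Login fails): agent_id=2 -> matches Eve
  - ticket 4 (Off by one): agent_id=NULL, no match -> kept with NULL
  - ticket 5 (Null pointer): agent_id=3 -> matches Pete
All 5 rows appear; 2 have NULL agent.

SQL:
SELECT a.title, b.name AS agent
FROM tickets a
LEFT JOIN agents b ON a.agent_id = b.id

Result:
title         | agent
--------------+------
Crash on save | Eve  
Missing icon  | NULL 
Login fails   | Eve  
Off by one    | NULL 
Null pointer  | Pete 


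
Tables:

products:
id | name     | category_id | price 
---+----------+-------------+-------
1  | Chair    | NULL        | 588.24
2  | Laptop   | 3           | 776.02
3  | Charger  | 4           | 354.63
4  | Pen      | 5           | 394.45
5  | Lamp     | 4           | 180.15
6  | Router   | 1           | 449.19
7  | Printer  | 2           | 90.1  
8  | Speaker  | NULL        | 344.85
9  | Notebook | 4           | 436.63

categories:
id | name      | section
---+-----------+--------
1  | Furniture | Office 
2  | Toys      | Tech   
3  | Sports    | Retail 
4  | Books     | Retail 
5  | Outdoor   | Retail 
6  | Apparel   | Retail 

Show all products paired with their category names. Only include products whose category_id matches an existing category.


INNER JOIN keeps only products rows whose category_id matches an id in categories. Walk through each product:
  - product 1 (Chair): category_id=NULL, no match -> dropped
  - product 2 (Laptop): category_id=3 -> matches Sports
  - product 3 (Charger): category_id=4 -> matches Books
  - product 4 (Pen): category_id=5 -> matches Outdoor
  - product 5 (Lamp): category_id=4 -> matches Books
  - product 6 (Router): category_id=1 -> matches Furniture
  - product 7 (Printer): category_id=2 -> matches Toys
  - product 8 (Speaker): category_id=NULL, no match -> dropped
  - product 9 (Notebook): category_id=4 -> matches Books
So 2 of 9 rows are dropped.

SQL:
SELECT a.name, b.name AS category
FROM products a
INNER JOIN categories b ON a.category_id = b.id

Result:
name     | category 
---------+----------
Laptop   | Sports   
Charger  | Books    
Pen      | Outdoor  
Lamp     | Books    
Router   | Furniture
Printer  | Toys     
Notebook | Books    


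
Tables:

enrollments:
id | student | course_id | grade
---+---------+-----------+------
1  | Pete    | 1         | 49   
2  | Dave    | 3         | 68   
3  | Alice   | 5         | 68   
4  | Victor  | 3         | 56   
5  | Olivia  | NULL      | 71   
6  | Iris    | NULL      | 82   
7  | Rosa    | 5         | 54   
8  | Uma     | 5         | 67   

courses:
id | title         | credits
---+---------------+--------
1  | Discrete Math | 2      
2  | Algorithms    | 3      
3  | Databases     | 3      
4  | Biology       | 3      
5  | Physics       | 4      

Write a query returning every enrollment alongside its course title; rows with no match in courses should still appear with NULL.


LEFT JOIN keeps every row from enrollments (the left table); where course_id has no match in courses, the course columns become NULL. Walk through each enrollment:
  - enrollment 1 (Pete): course_id=1 -> matches Discrete Math
  - enrollment 2 (Dave): course_id=3 -> matches Databases
  - enrollment 3 (Alice): course_id=5 -> matches Physics
  - enrollment 4 (Victor): course_id=3 -> matches Databases
  - enrollment 5 (Olivia): course_id=NULL, no match -> kept with NULL
  - enrollment 6 (Iris): course_id=NULL, no match -> kept with NULL
  - enrollment 7 (Rosa): course_id=5 -> matches Physics
  - enrollment 8 (Uma): course_id=5 -> matches Physics
All 8 rows appear; 2 have NULL course.

SQL:
SELECT a.student, b.title AS course
FROM enrollments a
LEFT JOIN courses b ON a.course_id = b.id

Result:
student | course       
--------+--------------
Pete    | Discrete Math
Dave    | Databases    
Alice   | Physics      
Victor  | Databases    
Olivia  | NULL         
Iris    | NULL         
Rosa    | Physics      
Uma     | Physics      


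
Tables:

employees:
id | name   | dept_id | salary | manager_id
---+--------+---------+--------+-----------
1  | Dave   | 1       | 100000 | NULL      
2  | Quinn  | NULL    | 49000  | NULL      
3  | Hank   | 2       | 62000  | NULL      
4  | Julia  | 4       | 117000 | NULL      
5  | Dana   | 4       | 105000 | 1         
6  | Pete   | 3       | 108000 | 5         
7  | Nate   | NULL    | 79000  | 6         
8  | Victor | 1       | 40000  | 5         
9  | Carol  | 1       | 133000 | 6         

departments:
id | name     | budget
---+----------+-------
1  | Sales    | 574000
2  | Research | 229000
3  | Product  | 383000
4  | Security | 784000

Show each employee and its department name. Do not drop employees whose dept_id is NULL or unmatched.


LEFT JOIN keeps every row from employees (the left table); where dept_id has no match in departments, the department columns become NULL. Walk through each employee:
  - employee 1 (Dave): dept_id=1 -> matches Sales
  - employee 2 (Quinn): dept_id=NULL, no match -> kept with NULL
  - employee 3 (Hank): dept_id=2 -> matches Research
  - employee 4 (Julia): dept_id=4 -> matches Security
  - employee 5 (Dana): dept_id=4 -> matches Security
  - employee 6 (Pete): dept_id=3 -> matches Product
  - employee 7 (Nate): dept_id=NULL, no match -> kept with NULL
  - employee 8 (Victor): dept_id=1 -> matches Sales
  - employee 9 (Carol): dept_id=1 -> matches Sales
All 9 rows appear; 2 have NULL department.

SQL:
SELECT a.name, b.name AS department
FROM employees a
LEFT JOIN departments b ON a.dept_id = b.id

Result:
name   | department
-------+-----------
Dave   | Sales     
Quinn  | NULL      
Hank   | Research  
Julia  | Security  
Dana   | Security  
Pete   | Product   
Nate   | NULL      
Victor | Sales     
Carol  | Sales     


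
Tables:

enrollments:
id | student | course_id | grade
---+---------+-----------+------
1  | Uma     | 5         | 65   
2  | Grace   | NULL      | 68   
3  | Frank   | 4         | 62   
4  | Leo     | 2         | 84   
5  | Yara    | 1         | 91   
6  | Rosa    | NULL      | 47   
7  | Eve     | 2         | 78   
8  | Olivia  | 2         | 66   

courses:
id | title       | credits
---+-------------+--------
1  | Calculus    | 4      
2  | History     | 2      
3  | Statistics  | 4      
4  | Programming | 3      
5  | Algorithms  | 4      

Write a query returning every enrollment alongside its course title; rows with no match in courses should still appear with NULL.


LEFT JOIN keeps every row from enrollments (the left table); where course_id has no match in courses, the course columns become NULL. Walk through each enrollment:
  - enrollment 1 (Uma): course_id=5 -> matches Algorithms
  - enrollment 2 (Grace): course_id=NULL, no match -> kept with NULL
  - enrollment 3 (Frank): course_id=4 -> matches Programming
  - enrollment 4 (Leo): course_id=2 -> matches History
  - enrollment 5 (Yara): course_id=1 -> matches Calculus
  - enrollment 6 (Rosa): course_id=NULL, no match -> kept with NULL
  - enrollment 7 (Eve): course_id=2 -> matches History
  - enrollment 8 (Olivia): course_id=2 -> matches History
All 8 rows appear; 2 have NULL course.

SQL:
SELECT a.student, b.title AS course
FROM enrollments a
LEFT JOIN courses b ON a.course_id = b.id

Result:
student | course     
--------+------------
Uma     | Algorithms 
Grace   | NULL       
Frank   | Programming
Leo     | History    
Yara    | Calculus   
Rosa    | NULL       
Eve     | History    
Olivia  | History    


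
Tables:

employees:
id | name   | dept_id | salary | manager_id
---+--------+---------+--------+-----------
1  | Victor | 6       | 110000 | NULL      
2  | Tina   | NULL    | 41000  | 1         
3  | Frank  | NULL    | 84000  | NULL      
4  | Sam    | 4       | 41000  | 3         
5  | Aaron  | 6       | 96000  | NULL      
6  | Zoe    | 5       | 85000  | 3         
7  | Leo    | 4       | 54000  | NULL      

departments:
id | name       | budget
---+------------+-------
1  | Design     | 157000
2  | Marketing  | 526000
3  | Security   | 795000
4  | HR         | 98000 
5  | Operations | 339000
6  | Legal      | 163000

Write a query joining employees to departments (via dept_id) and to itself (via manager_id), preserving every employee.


Two LEFT JOINs from the same base table employees: one to departments via dept_id, one to employees itself via manager_id. Both are LEFT so every employee is preserved.
Match against departments:
  - employee 1 (Victor): dept_id=6 -> matches Legal
  - employee 2 (Tina): dept_id=NULL, no match -> kept with NULL
  - employee 3 (Frank): dept_id=NULL, no match -> kept with NULL
  - employee 4 (Sam): dept_id=4 -> matches HR
  - employee 5 (Aaron): dept_id=6 -> matches Legal
  - employee 6 (Zoe): dept_id=5 -> matches Operations
  - employee 7 (Leo): dept_id=4 -> matches HR
Match against employees (self):
  - employee 1 (Victor): manager_id=NULL -> NULL
  - employee 2 (Tina): manager_id=1 -> Victor
  - employee 3 (Frank): manager_id=NULL -> NULL
  - employee 4 (Sam): manager_id=3 -> Frank
  - employee 5 (Aaron): manager_id=NULL -> NULL
  - employee 6 (Zoe): manager_id=3 -> Frank
  - employee 7 (Leo): manager_id=NULL -> NULL

SQL:
SELECT a.name, b.name AS department, c.name AS manager
FROM employees a
LEFT JOIN departments b ON a.dept_id = b.id
LEFT JOIN employees c ON a.manager_id = c.id

Result:
name   | department | manager
-------+------------+--------
Victor | Legal      | NULL   
Tina   | NULL       | Victor 
Frank  | NULL       | NULL   
Sam    | HR         | Frank  
Aaron  | Legal      | NULL   
Zoe    | Operations | Frank  
Leo    | HR         | NULL   


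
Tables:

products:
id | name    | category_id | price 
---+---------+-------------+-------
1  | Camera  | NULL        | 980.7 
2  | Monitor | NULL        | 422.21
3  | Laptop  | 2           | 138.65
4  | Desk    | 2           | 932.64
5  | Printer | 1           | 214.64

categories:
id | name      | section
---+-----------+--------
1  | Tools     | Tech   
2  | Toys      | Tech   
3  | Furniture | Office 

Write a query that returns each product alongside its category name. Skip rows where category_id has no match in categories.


INNER JOIN keeps only products rows whose category_id matches an id in categories. Walk through each product:
  - product 1 (Camera): category_id=NULL, no match -> dropped
  - product 2 (Monitor): category_id=NULL, no match -> dropped
  - product 3 (Laptop): category_id=2 -> matches Toys
  - product 4 (Desk): category_id=2 -> matches Toys
  - product 5 (Printer): category_id=1 -> matches Tools
So 2 of 5 rows are dropped.

SQL:
SELECT a.name, b.name AS category
FROM products a
INNER JOIN categories b ON a.category_id = b.id

Result:
name    | category
--------+---------
Laptop  | Toys    
Desk    | Toys    
Printer | Tools   


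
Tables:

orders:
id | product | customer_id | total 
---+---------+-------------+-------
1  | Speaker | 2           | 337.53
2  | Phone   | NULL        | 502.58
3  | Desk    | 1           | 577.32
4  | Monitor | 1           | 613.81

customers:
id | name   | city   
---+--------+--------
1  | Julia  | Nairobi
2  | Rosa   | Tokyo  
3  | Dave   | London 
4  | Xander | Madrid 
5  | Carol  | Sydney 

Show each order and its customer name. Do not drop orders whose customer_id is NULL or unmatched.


LEFT JOIN keeps every row from orders (the left table); where customer_id has no match in customers, the customer columns become NULL. Walk through each order:
  - order 1 (Speaker): customer_id=2 -> matches Rosa
  - order 2 (Phone): customer_id=NULL, no match -> kept with NULL
  - order 3 (Desk): customer_id=1 -> matches Julia
  - order 4 (Monitor): customer_id=1 -> matches Julia
All 4 rows appear; 1 has NULL customer.

SQL:
SELECT a.product, b.name AS customer
FROM orders a
LEFT JOIN customers b ON a.customer_id = b.id

Result:
product | customer
--------+---------
Speaker | Rosa    
Phone   | NULL    
Desk    | Julia   
Monitor | Julia   


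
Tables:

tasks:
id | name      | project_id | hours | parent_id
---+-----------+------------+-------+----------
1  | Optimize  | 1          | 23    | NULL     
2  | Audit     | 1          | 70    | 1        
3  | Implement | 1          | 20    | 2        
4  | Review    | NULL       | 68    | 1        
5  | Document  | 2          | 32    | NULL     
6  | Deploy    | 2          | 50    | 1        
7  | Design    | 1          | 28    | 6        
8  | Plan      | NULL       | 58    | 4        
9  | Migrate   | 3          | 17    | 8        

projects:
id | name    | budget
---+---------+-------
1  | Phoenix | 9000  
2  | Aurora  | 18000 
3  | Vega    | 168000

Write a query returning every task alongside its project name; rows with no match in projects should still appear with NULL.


LEFT JOIN keeps every row from tasks (the left table); where project_id has no match in projects, the project columns become NULL. Walk through each task:
  - task 1 (Optimize): project_id=1 -> matches Phoenix
  - task 2 (Audit): project_id=1 -> matches Phoenix
  - task 3 (Implement): project_id=1 -> matches Phoenix
  - task 4 (Review): project_id=NULL, no match -> kept with NULL
  - task 5 (Document): project_id=2 -> matches Aurora
  - task 6 (Deploy): project_id=2 -> matches Aurora
  - task 7 (Design): project_id=1 -> matches Phoenix
  - task 8 (Plan): project_id=NULL, no match -> kept with NULL
  - task 9 (Migrate): project_id=3 -> matches Vega
All 9 rows appear; 2 have NULL project.

SQL:
SELECT a.name, b.name AS project
FROM tasks a
LEFT JOIN projects b ON a.project_id = b.id

Result:
name      | project
----------+--------
Optimize  | Phoenix
Audit     | Phoenix
Implement | Phoenix
Review    | NULL   
Document  | Aurora 
Deploy    | Aurora 
Design    | Phoenix
Plan      | NULL   
Migrate   | Vega   


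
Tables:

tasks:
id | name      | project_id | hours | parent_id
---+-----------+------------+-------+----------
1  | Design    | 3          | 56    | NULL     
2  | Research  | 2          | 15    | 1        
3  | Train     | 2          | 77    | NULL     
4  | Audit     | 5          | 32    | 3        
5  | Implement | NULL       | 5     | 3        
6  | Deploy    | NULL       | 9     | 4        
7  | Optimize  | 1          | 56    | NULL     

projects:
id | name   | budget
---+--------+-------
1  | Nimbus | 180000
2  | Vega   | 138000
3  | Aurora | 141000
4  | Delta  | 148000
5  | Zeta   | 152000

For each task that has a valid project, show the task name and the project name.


INNER JOIN keeps only tasks rows whose project_id matches an id in projects. Walk through each task:
  - task 1 (Design): project_id=3 -> matches Aurora
  - task 2 (Research): project_id=2 -> matches Vega
  - task 3 (Train): project_id=2 -> matches Vega
  - task 4 (Audit): project_id=5 -> matches Zeta
  - task 5 (Implement): project_id=NULL, no match -> dropped
  - task 6 (Deploy): project_id=NULL, no match -> dropped
  - task 7 (Optimize): project_id=1 -> matches Nimbus
So 2 of 7 rows are dropped.

SQL:
SELECT a.name, b.name AS project
FROM tasks a
INNER JOIN projects b ON a.project_id = b.id

Result:
name     | project
---------+--------
Design   | Aurora 
Research | Vega   
Train    | Vega   
Audit    | Zeta   
Optimize | Nimbus 


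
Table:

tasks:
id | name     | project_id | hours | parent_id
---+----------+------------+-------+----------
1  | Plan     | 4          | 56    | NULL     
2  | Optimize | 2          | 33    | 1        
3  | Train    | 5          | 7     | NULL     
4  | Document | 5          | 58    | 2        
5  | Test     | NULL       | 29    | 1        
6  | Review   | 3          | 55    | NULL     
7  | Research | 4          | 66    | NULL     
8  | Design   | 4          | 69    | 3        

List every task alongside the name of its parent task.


This is a self-join: tasks is joined to a second copy of itself, matching each row's parent_id to another row's id. Use LEFT JOIN so rows with parent_id=NULL are kept.
  - task 1 (Plan): parent_id=NULL -> NULL
  - task 2 (Optimize): parent_id=1 -> Plan
  - task 3 (Train): parent_id=NULL -> NULL
  - task 4 (Document): parent_id=2 -> Optimize
  - task 5 (Test): parent_id=1 -> Plan
  - task 6 (Review): parent_id=NULL -> NULL
  - task 7 (Research): parent_id=NULL -> NULL
  - task 8 (Design): parent_id=3 -> Train

SQL:
SELECT a.name AS item, b.name AS parent
FROM tasks a
LEFT JOIN tasks b ON a.parent_id = b.id

Result:
item     | parent  
---------+---------
Plan     | NULL    
Optimize | Plan    
Train    | NULL    
Document | Optimize
Test     | Plan    
Review   | NULL    
Research | NULL    
Design   | Train   


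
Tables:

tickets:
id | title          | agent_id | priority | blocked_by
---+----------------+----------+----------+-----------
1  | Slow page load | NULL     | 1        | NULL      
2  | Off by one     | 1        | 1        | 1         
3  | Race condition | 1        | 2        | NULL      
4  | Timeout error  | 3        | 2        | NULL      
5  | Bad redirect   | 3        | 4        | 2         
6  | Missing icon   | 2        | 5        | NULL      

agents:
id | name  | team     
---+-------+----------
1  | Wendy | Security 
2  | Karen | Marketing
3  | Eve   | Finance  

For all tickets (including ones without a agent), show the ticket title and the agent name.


LEFT JOIN keeps every row from tickets (the left table); where agent_id has no match in agents, the agent columns become NULL. Walk through each ticket:
  - ticket 1 (Slow page load): agent_id=NULL, no match -> kept with NULL
  - ticket 2 (Off by one): agent_id=1 -> matches Wendy
  - ticket 3 (Race condition): agent_id=1 -> matches Wendy
  - ticket 4 (Timeout error): agent_id=3 -> matches Eve
  - ticket 5 (Bad redirect): agent_id=3 -> matches Eve
  - ticket 6 (Missing icon): agent_id=2 -> matches Karen
All 6 rows appear; 1 has NULL agent.

SQL:
SELECT a.title, b.name AS agent
FROM tickets a
LEFT JOIN agents b ON a.agent_id = b.id

Result:
title          | agent
---------------+------
Slow page load | NULL 
Off by one     | Wendy
Race condition | Wendy
Timeout error  | Eve  
Bad redirect   | Eve  
Missing icon   | Karen


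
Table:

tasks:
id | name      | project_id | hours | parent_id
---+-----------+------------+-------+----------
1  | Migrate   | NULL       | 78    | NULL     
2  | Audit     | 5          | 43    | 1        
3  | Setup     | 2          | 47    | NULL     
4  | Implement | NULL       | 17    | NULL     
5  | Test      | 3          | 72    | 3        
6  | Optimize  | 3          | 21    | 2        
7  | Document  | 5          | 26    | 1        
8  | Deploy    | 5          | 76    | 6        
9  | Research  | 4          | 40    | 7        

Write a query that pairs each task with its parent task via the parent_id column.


This is a self-join: tasks is joined to a second copy of itself, matching each row's parent_id to another row's id. Use LEFT JOIN so rows with parent_id=NULL are kept.
  - task 1 (Migrate): parent_id=NULL -> NULL
  - task 2 (Audit): parent_id=1 -> Migrate
  - task 3 (Setup): parent_id=NULL -> NULL
  - task 4 (Implement): parent_id=NULL -> NULL
  - task 5 (Test): parent_id=3 -> Setup
  - task 6 (Optimize): parent_id=2 -> Audit
  - task 7 (Document): parent_id=1 -> Migrate
  - task 8 (Deploy): parent_id=6 -> Optimize
  - task 9 (Research): parent_id=7 -> Document

SQL:
SELECT a.name AS item, b.name AS parent
FROM tasks a
LEFT JOIN tasks b ON a.parent_id = b.id

Result:
item      | parent  
----------+---------
Migrate   | NULL    
Audit     | Migrate 
Setup     | NULL    
Implement | NULL    
Test      | Setup   
Optimize  | Audit   
Document  | Migrate 
Deploy    | Optimize
Research  | Document


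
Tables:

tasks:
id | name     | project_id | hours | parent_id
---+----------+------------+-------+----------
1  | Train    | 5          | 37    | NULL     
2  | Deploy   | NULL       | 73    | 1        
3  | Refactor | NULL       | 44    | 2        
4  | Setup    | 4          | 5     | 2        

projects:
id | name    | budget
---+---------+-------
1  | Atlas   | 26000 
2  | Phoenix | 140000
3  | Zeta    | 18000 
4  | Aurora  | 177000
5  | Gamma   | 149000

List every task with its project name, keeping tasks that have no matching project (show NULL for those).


LEFT JOIN keeps every row from tasks (the left table); where project_id has no match in projects, the project columns become NULL. Walk through each task:
  - task 1 (Train): project_id=5 -> matches Gamma
  - task 2 (Deploy): project_id=NULL, no match -> kept with NULL
  - task 3 (Refactor): project_id=NULL, no match -> kept with NULL
  - task 4 (Setup): project_id=4 -> matches Aurora
All 4 rows appear; 2 have NULL project.

SQL:
SELECT a.name, b.name AS project
FROM tasks a
LEFT JOIN projects b ON a.project_id = b.id

Result:
name     | project
---------+--------
Train    | Gamma  
Deploy   | NULL   
Refactor | NULL   
Setup    | Aurora 


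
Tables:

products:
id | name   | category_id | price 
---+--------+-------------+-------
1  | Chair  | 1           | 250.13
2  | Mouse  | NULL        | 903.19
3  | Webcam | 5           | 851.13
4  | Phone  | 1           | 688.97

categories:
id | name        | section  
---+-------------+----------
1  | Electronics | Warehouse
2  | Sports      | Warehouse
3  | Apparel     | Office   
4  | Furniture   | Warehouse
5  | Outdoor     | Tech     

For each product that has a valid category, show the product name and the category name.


INNER JOIN keeps only products rows whose category_id matches an id in categories. Walk through each product:
  - product 1 (Chair): category_id=1 -> matches Electronics
  - product 2 (Mouse): category_id=NULL, no match -> dropped
  - product 3 (Webcam): category_id=5 -> matches Outdoor
  - product 4 (Phone): category_id=1 -> matches Electronics
So 1 of 4 rows is dropped.

SQL:
SELECT a.name, b.name AS category
FROM products a
INNER JOIN categories b ON a.category_id = b.id

Result:
name   | category   
-------+------------
Chair  | Electronics
Webcam | Outdoor    
Phone  | Electronics


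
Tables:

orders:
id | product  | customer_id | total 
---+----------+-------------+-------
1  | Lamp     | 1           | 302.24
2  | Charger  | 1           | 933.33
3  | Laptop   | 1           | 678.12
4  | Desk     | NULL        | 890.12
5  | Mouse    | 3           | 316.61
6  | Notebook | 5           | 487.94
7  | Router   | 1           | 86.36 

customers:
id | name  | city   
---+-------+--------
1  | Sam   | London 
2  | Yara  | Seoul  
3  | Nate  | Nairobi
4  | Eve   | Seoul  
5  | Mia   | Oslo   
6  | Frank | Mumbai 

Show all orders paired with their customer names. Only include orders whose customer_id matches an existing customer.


INNER JOIN keeps only orders rows whose customer_id matches an id in customers. Walk through each order:
  - order 1 (Lamp): customer_id=1 -> matches Sam
  - order 2 (Charger): customer_id=1 -> matches Sam
  - order 3 (Laptop): customer_id=1 -> matches Sam
  - order 4 (Desk): customer_id=NULL, no match -> dropped
  - order 5 (Mouse): customer_id=3 -> matches Nate
  - order 6 (Notebook): customer_id=5 -> matches Mia
  - order 7 (Router): customer_id=1 -> matches Sam
So 1 of 7 rows is dropped.

SQL:
SELECT a.product, b.name AS customer
FROM orders a
INNER JOIN customers b ON a.customer_id = b.id

Result:
product  | customer
---------+---------
Lamp     | Sam     
Charger  | Sam     
Laptop   | Sam     
Mouse    | Nate    
Notebook | Mia     
Router   | Sam     


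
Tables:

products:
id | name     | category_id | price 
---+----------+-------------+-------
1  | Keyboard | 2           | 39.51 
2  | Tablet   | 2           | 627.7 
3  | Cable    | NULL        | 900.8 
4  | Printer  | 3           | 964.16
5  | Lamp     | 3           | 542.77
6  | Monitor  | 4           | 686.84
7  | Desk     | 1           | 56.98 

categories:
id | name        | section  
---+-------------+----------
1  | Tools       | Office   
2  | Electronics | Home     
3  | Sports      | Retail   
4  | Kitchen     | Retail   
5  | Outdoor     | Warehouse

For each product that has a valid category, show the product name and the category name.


INNER JOIN keeps only products rows whose category_id matches an id in categories. Walk through each product:
  - product 1 (Keyboard): category_id=2 -> matches Electronics
  - product 2 (Tablet): category_id=2 -> matches Electronics
  - product 3 (Cable): category_id=NULL, no match -> dropped
  - product 4 (Printer): category_id=3 -> matches Sports
  - product 5 (Lamp): category_id=3 -> matches Sports
  - product 6 (Monitor): category_id=4 -> matches Kitchen
  - product 7 (Desk): category_id=1 -> matches Tools
So 1 of 7 rows is dropped.

SQL:
SELECT a.name, b.name AS category
FROM products a
INNER JOIN categories b ON a.category_id = b.id

Result:
name     | category   
---------+------------
Keyboard | Electronics
Tablet   | Electronics
Printer  | Sports     
Lamp     | Sports     
Monitor  | Kitchen    
Desk     | Tools      


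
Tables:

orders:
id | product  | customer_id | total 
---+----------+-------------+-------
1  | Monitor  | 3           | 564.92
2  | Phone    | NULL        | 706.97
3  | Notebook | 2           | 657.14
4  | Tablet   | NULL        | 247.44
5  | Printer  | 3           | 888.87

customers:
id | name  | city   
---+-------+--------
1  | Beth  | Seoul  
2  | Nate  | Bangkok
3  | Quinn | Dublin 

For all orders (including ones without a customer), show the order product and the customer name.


LEFT JOIN keeps every row from orders (the left table); where customer_id has no match in customers, the customer columns become NULL. Walk through each order:
  - order 1 (Monitor): customer_id=3 -> matches Quinn
  - order 2 (Phone): customer_id=NULL, no match -> kept with NULL
  - order 3 (Notebook): customer_id=2 -> matches Nate
  - order 4 (Tablet): customer_id=NULL, no match -> kept with NULL
  - order 5 (Printer): customer_id=3 -> matches Quinn
All 5 rows appear; 2 have NULL customer.

SQL:
SELECT a.product, b.name AS customer
FROM orders a
LEFT JOIN customers b ON a.customer_id = b.id

Result:
product  | customer
---------+---------
Monitor  | Quinn   
Phone    | NULL    
Notebook | Nate    
Tablet   | NULL    
Printer  | Quinn   


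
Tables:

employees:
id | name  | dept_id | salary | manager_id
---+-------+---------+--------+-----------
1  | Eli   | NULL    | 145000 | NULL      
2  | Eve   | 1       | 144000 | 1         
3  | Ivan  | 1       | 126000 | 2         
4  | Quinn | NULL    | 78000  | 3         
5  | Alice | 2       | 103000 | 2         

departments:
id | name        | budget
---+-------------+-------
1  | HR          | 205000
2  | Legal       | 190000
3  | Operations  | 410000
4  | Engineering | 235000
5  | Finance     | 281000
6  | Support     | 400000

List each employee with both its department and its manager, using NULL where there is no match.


Two LEFT JOINs from the same base table employees: one to departments via dept_id, one to employees itself via manager_id. Both are LEFT so every employee is preserved.
Match against departments:
  - employee 1 (Eli): dept_id=NULL, no match -> kept with NULL
  - employee 2 (Eve): dept_id=1 -> matches HR
  - employee 3 (Ivan): dept_id=1 -> matches HR
  - employee 4 (Quinn): dept_id=NULL, no match -> kept with NULL
  - employee 5 (Alice): dept_id=2 -> matches Legal
Match against employees (self):
  - employee 1 (Eli): manager_id=NULL -> NULL
  - employee 2 (Eve): manager_id=1 -> Eli
  - employee 3 (Ivan): manager_id=2 -> Eve
  - employee 4 (Quinn): manager_id=3 -> Ivan
  - employee 5 (Alice): manager_id=2 -> Eve

SQL:
SELECT a.name, b.name AS department, c.name AS manager
FROM employees a
LEFT JOIN departments b ON a.dept_id = b.id
LEFT JOIN employees c ON a.manager_id = c.id

Result:
name  | department | manager
------+------------+--------
Eli   | NULL       | NULL   
Eve   | HR         | Eli    
Ivan  | HR         | Eve    
Quinn | NULL       | Ivan   
Alice | Legal      | Eve    


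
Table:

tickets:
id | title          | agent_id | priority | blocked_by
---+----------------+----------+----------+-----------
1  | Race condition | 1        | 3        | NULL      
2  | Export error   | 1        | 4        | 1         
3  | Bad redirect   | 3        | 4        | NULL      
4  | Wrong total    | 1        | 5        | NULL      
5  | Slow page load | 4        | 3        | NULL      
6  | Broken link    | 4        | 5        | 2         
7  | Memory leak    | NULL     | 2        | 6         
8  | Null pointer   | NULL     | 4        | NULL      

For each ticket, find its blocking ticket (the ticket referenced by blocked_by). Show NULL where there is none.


This is a self-join: tickets is joined to a second copy of itself, matching each row's blocked_by to another row's id. Use LEFT JOIN so rows with blocked_by=NULL are kept.
  - ticket 1 (Race condition): blocked_by=NULL -> NULL
  - ticket 2 (Export error): blocked_by=1 -> Race condition
  - ticket 3 (Bad redirect): blocked_by=NULL -> NULL
  - ticket 4 (Wrong total): blocked_by=NULL -> NULL
  - ticket 5 (Slow page load): blocked_by=NULL -> NULL
  - ticket 6 (Broken link): blocked_by=2 -> Export error
  - ticket 7 (Memory leak): blocked_by=6 -> Broken link
  - ticket 8 (Null pointer): blocked_by=NULL -> NULL

SQL:
SELECT a.title AS item, b.title AS blocked_by
FROM tickets a
LEFT JOIN tickets b ON a.blocked_by = b.id

Result:
item           | blocked_by    
---------------+---------------
Race condition | NULL          
Export error   | Race condition
Bad redirect   | NULL          
Wrong total    | NULL          
Slow page load | NULL          
Broken link    | Export error  
Memory leak    | Broken link   
Null pointer   | NULL          
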